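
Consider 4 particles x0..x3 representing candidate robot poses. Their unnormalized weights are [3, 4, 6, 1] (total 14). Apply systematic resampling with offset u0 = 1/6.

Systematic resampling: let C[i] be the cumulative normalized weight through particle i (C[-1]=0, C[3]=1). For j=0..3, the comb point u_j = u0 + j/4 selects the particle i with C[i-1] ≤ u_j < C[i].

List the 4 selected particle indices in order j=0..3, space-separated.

C = [3/14, 1/2, 13/14, 1]
j=0: u_0=1/6 ∈ [0, 3/14) → index 0
j=1: u_1=5/12 ∈ [3/14, 1/2) → index 1
j=2: u_2=2/3 ∈ [1/2, 13/14) → index 2
j=3: u_3=11/12 ∈ [1/2, 13/14) → index 2

0 1 2 2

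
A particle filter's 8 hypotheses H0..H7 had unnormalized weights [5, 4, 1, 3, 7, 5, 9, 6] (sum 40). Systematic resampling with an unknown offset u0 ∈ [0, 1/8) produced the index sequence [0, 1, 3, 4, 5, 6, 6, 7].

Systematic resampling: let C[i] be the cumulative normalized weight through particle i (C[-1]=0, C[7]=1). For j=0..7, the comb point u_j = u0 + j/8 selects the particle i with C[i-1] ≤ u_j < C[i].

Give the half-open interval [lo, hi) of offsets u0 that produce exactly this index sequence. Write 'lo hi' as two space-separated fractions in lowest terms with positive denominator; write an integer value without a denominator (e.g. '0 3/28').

0 3/40

C = [1/8, 9/40, 1/4, 13/40, 1/2, 5/8, 17/20, 1]
j=0 picked index 0: u0 ∈ [0, 1/8)
j=1 picked index 1: u0 ∈ [0, 1/10)
j=2 picked index 3: u0 ∈ [0, 3/40)
j=3 picked index 4: u0 ∈ [-1/20, 1/8)
j=4 picked index 5: u0 ∈ [0, 1/8)
j=5 picked index 6: u0 ∈ [0, 9/40)
j=6 picked index 6: u0 ∈ [-1/8, 1/10)
j=7 picked index 7: u0 ∈ [-1/40, 1/8)
intersection: [0, 3/40)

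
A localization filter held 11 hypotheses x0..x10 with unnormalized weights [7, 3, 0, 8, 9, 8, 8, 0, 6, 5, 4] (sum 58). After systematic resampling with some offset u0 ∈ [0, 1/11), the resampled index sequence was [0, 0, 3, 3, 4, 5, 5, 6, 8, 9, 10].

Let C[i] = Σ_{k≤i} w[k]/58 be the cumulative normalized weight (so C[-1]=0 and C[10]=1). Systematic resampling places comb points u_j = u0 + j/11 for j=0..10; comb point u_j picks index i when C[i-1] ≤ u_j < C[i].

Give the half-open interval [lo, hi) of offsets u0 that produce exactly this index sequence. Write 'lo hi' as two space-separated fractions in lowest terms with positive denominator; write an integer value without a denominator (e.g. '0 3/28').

C = [7/58, 5/29, 5/29, 9/29, 27/58, 35/58, 43/58, 43/58, 49/58, 27/29, 1]
j=0 picked index 0: u0 ∈ [0, 7/58)
j=1 picked index 0: u0 ∈ [-1/11, 19/638)
j=2 picked index 3: u0 ∈ [-3/319, 41/319)
j=3 picked index 3: u0 ∈ [-32/319, 12/319)
j=4 picked index 4: u0 ∈ [-17/319, 65/638)
j=5 picked index 5: u0 ∈ [7/638, 95/638)
j=6 picked index 5: u0 ∈ [-51/638, 37/638)
j=7 picked index 6: u0 ∈ [-21/638, 67/638)
j=8 picked index 8: u0 ∈ [9/638, 75/638)
j=9 picked index 9: u0 ∈ [17/638, 36/319)
j=10 picked index 10: u0 ∈ [7/319, 1/11)
intersection: [17/638, 19/638)

17/638 19/638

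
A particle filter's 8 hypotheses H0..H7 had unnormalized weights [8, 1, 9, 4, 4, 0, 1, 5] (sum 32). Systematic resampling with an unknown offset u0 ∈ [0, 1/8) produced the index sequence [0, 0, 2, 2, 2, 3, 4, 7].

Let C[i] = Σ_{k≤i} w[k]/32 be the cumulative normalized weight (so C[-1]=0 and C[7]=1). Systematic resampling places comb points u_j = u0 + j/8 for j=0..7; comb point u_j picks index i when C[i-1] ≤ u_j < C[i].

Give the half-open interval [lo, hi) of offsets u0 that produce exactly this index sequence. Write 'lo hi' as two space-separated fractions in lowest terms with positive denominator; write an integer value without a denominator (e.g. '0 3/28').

C = [1/4, 9/32, 9/16, 11/16, 13/16, 13/16, 27/32, 1]
j=0 picked index 0: u0 ∈ [0, 1/4)
j=1 picked index 0: u0 ∈ [-1/8, 1/8)
j=2 picked index 2: u0 ∈ [1/32, 5/16)
j=3 picked index 2: u0 ∈ [-3/32, 3/16)
j=4 picked index 2: u0 ∈ [-7/32, 1/16)
j=5 picked index 3: u0 ∈ [-1/16, 1/16)
j=6 picked index 4: u0 ∈ [-1/16, 1/16)
j=7 picked index 7: u0 ∈ [-1/32, 1/8)
intersection: [1/32, 1/16)

1/32 1/16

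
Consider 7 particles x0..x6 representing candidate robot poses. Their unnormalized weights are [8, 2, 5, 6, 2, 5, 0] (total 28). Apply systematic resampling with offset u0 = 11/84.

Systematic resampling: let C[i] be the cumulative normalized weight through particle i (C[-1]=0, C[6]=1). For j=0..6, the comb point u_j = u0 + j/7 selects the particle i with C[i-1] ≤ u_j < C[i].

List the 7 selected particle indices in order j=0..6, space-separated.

C = [2/7, 5/14, 15/28, 3/4, 23/28, 1, 1]
j=0: u_0=11/84 ∈ [0, 2/7) → index 0
j=1: u_1=23/84 ∈ [0, 2/7) → index 0
j=2: u_2=5/12 ∈ [5/14, 15/28) → index 2
j=3: u_3=47/84 ∈ [15/28, 3/4) → index 3
j=4: u_4=59/84 ∈ [15/28, 3/4) → index 3
j=5: u_5=71/84 ∈ [23/28, 1) → index 5
j=6: u_6=83/84 ∈ [23/28, 1) → index 5

0 0 2 3 3 5 5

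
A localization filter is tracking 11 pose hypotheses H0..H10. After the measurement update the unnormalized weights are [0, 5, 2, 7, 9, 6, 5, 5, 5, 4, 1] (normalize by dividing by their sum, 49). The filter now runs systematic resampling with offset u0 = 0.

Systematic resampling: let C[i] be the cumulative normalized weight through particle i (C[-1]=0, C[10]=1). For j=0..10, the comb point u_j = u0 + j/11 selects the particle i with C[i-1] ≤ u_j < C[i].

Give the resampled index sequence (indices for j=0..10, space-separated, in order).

C = [0, 5/49, 1/7, 2/7, 23/49, 29/49, 34/49, 39/49, 44/49, 48/49, 1]
j=0: u_0=0 ∈ [0, 5/49) → index 1
j=1: u_1=1/11 ∈ [0, 5/49) → index 1
j=2: u_2=2/11 ∈ [1/7, 2/7) → index 3
j=3: u_3=3/11 ∈ [1/7, 2/7) → index 3
j=4: u_4=4/11 ∈ [2/7, 23/49) → index 4
j=5: u_5=5/11 ∈ [2/7, 23/49) → index 4
j=6: u_6=6/11 ∈ [23/49, 29/49) → index 5
j=7: u_7=7/11 ∈ [29/49, 34/49) → index 6
j=8: u_8=8/11 ∈ [34/49, 39/49) → index 7
j=9: u_9=9/11 ∈ [39/49, 44/49) → index 8
j=10: u_10=10/11 ∈ [44/49, 48/49) → index 9

1 1 3 3 4 4 5 6 7 8 9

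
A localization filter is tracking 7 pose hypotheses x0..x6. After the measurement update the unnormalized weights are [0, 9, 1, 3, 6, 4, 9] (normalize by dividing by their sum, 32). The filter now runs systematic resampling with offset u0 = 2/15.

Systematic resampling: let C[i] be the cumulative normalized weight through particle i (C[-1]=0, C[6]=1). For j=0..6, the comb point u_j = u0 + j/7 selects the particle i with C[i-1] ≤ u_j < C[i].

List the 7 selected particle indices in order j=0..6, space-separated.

1 1 4 4 5 6 6

C = [0, 9/32, 5/16, 13/32, 19/32, 23/32, 1]
j=0: u_0=2/15 ∈ [0, 9/32) → index 1
j=1: u_1=29/105 ∈ [0, 9/32) → index 1
j=2: u_2=44/105 ∈ [13/32, 19/32) → index 4
j=3: u_3=59/105 ∈ [13/32, 19/32) → index 4
j=4: u_4=74/105 ∈ [19/32, 23/32) → index 5
j=5: u_5=89/105 ∈ [23/32, 1) → index 6
j=6: u_6=104/105 ∈ [23/32, 1) → index 6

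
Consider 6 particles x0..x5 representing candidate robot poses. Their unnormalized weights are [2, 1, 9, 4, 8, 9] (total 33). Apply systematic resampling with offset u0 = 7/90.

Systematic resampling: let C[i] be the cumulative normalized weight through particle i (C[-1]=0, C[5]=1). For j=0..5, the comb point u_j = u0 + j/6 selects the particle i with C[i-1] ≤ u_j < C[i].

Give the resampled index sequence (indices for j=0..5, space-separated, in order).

1 2 3 4 5 5

C = [2/33, 1/11, 4/11, 16/33, 8/11, 1]
j=0: u_0=7/90 ∈ [2/33, 1/11) → index 1
j=1: u_1=11/45 ∈ [1/11, 4/11) → index 2
j=2: u_2=37/90 ∈ [4/11, 16/33) → index 3
j=3: u_3=26/45 ∈ [16/33, 8/11) → index 4
j=4: u_4=67/90 ∈ [8/11, 1) → index 5
j=5: u_5=41/45 ∈ [8/11, 1) → index 5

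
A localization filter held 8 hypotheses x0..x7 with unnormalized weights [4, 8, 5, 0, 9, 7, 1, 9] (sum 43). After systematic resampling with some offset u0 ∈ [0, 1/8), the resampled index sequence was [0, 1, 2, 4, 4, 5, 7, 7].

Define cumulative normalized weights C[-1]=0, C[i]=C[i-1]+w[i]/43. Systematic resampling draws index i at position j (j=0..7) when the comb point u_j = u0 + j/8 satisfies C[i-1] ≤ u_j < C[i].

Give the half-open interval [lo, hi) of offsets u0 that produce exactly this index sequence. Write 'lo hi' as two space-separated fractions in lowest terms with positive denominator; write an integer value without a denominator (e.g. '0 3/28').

7/172 4/43

C = [4/43, 12/43, 17/43, 17/43, 26/43, 33/43, 34/43, 1]
j=0 picked index 0: u0 ∈ [0, 4/43)
j=1 picked index 1: u0 ∈ [-11/344, 53/344)
j=2 picked index 2: u0 ∈ [5/172, 25/172)
j=3 picked index 4: u0 ∈ [7/344, 79/344)
j=4 picked index 4: u0 ∈ [-9/86, 9/86)
j=5 picked index 5: u0 ∈ [-7/344, 49/344)
j=6 picked index 7: u0 ∈ [7/172, 1/4)
j=7 picked index 7: u0 ∈ [-29/344, 1/8)
intersection: [7/172, 4/43)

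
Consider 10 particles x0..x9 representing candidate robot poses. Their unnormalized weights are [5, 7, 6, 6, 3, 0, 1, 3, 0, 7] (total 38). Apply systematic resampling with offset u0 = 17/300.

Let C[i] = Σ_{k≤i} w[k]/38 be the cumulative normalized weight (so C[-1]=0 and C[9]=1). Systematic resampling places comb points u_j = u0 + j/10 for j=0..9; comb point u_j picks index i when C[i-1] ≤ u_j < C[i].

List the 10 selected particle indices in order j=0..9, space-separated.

0 1 1 2 2 3 4 7 9 9

C = [5/38, 6/19, 9/19, 12/19, 27/38, 27/38, 14/19, 31/38, 31/38, 1]
j=0: u_0=17/300 ∈ [0, 5/38) → index 0
j=1: u_1=47/300 ∈ [5/38, 6/19) → index 1
j=2: u_2=77/300 ∈ [5/38, 6/19) → index 1
j=3: u_3=107/300 ∈ [6/19, 9/19) → index 2
j=4: u_4=137/300 ∈ [6/19, 9/19) → index 2
j=5: u_5=167/300 ∈ [9/19, 12/19) → index 3
j=6: u_6=197/300 ∈ [12/19, 27/38) → index 4
j=7: u_7=227/300 ∈ [14/19, 31/38) → index 7
j=8: u_8=257/300 ∈ [31/38, 1) → index 9
j=9: u_9=287/300 ∈ [31/38, 1) → index 9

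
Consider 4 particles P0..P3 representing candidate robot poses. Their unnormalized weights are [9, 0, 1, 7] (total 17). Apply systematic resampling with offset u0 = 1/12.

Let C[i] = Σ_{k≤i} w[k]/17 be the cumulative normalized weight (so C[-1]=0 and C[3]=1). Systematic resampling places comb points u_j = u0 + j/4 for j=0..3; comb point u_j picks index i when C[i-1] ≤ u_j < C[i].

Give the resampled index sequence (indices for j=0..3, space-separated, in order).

C = [9/17, 9/17, 10/17, 1]
j=0: u_0=1/12 ∈ [0, 9/17) → index 0
j=1: u_1=1/3 ∈ [0, 9/17) → index 0
j=2: u_2=7/12 ∈ [9/17, 10/17) → index 2
j=3: u_3=5/6 ∈ [10/17, 1) → index 3

0 0 2 3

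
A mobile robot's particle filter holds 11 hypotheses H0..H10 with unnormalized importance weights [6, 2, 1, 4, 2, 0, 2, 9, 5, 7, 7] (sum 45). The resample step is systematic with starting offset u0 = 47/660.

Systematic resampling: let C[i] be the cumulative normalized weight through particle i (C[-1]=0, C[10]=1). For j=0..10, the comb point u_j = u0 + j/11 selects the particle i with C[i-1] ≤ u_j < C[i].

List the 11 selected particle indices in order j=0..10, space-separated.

C = [2/15, 8/45, 1/5, 13/45, 1/3, 1/3, 17/45, 26/45, 31/45, 38/45, 1]
j=0: u_0=47/660 ∈ [0, 2/15) → index 0
j=1: u_1=107/660 ∈ [2/15, 8/45) → index 1
j=2: u_2=167/660 ∈ [1/5, 13/45) → index 3
j=3: u_3=227/660 ∈ [1/3, 17/45) → index 6
j=4: u_4=287/660 ∈ [17/45, 26/45) → index 7
j=5: u_5=347/660 ∈ [17/45, 26/45) → index 7
j=6: u_6=37/60 ∈ [26/45, 31/45) → index 8
j=7: u_7=467/660 ∈ [31/45, 38/45) → index 9
j=8: u_8=527/660 ∈ [31/45, 38/45) → index 9
j=9: u_9=587/660 ∈ [38/45, 1) → index 10
j=10: u_10=647/660 ∈ [38/45, 1) → index 10

0 1 3 6 7 7 8 9 9 10 10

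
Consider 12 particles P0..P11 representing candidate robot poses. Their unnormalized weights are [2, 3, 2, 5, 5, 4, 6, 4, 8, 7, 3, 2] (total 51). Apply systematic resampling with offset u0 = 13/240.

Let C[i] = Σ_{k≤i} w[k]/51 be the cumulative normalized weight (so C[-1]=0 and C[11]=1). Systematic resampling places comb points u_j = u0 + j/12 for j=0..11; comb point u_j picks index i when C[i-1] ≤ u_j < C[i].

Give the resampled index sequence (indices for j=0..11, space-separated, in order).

1 3 3 4 5 6 7 8 8 9 9 11

C = [2/51, 5/51, 7/51, 4/17, 1/3, 7/17, 9/17, 31/51, 13/17, 46/51, 49/51, 1]
j=0: u_0=13/240 ∈ [2/51, 5/51) → index 1
j=1: u_1=11/80 ∈ [7/51, 4/17) → index 3
j=2: u_2=53/240 ∈ [7/51, 4/17) → index 3
j=3: u_3=73/240 ∈ [4/17, 1/3) → index 4
j=4: u_4=31/80 ∈ [1/3, 7/17) → index 5
j=5: u_5=113/240 ∈ [7/17, 9/17) → index 6
j=6: u_6=133/240 ∈ [9/17, 31/51) → index 7
j=7: u_7=51/80 ∈ [31/51, 13/17) → index 8
j=8: u_8=173/240 ∈ [31/51, 13/17) → index 8
j=9: u_9=193/240 ∈ [13/17, 46/51) → index 9
j=10: u_10=71/80 ∈ [13/17, 46/51) → index 9
j=11: u_11=233/240 ∈ [49/51, 1) → index 11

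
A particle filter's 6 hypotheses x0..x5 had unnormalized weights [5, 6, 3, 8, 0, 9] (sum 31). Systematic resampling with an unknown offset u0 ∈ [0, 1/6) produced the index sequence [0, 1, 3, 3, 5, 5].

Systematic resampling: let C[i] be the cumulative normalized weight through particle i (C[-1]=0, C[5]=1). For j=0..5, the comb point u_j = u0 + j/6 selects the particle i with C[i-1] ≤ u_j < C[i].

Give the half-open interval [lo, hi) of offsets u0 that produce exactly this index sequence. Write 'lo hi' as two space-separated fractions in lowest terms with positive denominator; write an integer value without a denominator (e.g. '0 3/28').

C = [5/31, 11/31, 14/31, 22/31, 22/31, 1]
j=0 picked index 0: u0 ∈ [0, 5/31)
j=1 picked index 1: u0 ∈ [-1/186, 35/186)
j=2 picked index 3: u0 ∈ [11/93, 35/93)
j=3 picked index 3: u0 ∈ [-3/62, 13/62)
j=4 picked index 5: u0 ∈ [4/93, 1/3)
j=5 picked index 5: u0 ∈ [-23/186, 1/6)
intersection: [11/93, 5/31)

11/93 5/31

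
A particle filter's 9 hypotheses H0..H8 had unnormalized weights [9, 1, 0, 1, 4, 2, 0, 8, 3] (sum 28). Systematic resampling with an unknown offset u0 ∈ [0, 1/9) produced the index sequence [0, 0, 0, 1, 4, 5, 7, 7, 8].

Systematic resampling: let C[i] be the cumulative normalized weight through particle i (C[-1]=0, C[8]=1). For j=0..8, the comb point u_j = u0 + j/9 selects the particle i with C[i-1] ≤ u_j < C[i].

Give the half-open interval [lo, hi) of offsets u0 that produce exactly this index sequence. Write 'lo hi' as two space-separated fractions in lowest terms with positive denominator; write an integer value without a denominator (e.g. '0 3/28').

1/252 1/42

C = [9/28, 5/14, 5/14, 11/28, 15/28, 17/28, 17/28, 25/28, 1]
j=0 picked index 0: u0 ∈ [0, 9/28)
j=1 picked index 0: u0 ∈ [-1/9, 53/252)
j=2 picked index 0: u0 ∈ [-2/9, 25/252)
j=3 picked index 1: u0 ∈ [-1/84, 1/42)
j=4 picked index 4: u0 ∈ [-13/252, 23/252)
j=5 picked index 5: u0 ∈ [-5/252, 13/252)
j=6 picked index 7: u0 ∈ [-5/84, 19/84)
j=7 picked index 7: u0 ∈ [-43/252, 29/252)
j=8 picked index 8: u0 ∈ [1/252, 1/9)
intersection: [1/252, 1/42)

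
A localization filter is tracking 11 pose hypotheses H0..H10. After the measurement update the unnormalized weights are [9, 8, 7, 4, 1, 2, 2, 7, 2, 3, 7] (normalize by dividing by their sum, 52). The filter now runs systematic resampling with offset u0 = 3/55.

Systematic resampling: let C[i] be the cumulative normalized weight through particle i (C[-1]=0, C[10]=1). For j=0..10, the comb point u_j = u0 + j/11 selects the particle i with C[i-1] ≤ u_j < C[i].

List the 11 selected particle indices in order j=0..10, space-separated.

0 0 1 2 2 3 6 7 8 10 10

C = [9/52, 17/52, 6/13, 7/13, 29/52, 31/52, 33/52, 10/13, 21/26, 45/52, 1]
j=0: u_0=3/55 ∈ [0, 9/52) → index 0
j=1: u_1=8/55 ∈ [0, 9/52) → index 0
j=2: u_2=13/55 ∈ [9/52, 17/52) → index 1
j=3: u_3=18/55 ∈ [17/52, 6/13) → index 2
j=4: u_4=23/55 ∈ [17/52, 6/13) → index 2
j=5: u_5=28/55 ∈ [6/13, 7/13) → index 3
j=6: u_6=3/5 ∈ [31/52, 33/52) → index 6
j=7: u_7=38/55 ∈ [33/52, 10/13) → index 7
j=8: u_8=43/55 ∈ [10/13, 21/26) → index 8
j=9: u_9=48/55 ∈ [45/52, 1) → index 10
j=10: u_10=53/55 ∈ [45/52, 1) → index 10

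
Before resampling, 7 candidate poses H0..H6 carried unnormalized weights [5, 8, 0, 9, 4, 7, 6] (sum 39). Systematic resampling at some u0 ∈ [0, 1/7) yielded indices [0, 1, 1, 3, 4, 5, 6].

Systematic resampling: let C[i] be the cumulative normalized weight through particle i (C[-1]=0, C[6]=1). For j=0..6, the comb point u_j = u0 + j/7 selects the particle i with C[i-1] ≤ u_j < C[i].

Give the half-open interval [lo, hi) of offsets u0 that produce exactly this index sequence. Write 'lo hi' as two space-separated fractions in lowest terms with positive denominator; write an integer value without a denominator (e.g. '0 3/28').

C = [5/39, 1/3, 1/3, 22/39, 2/3, 11/13, 1]
j=0 picked index 0: u0 ∈ [0, 5/39)
j=1 picked index 1: u0 ∈ [-4/273, 4/21)
j=2 picked index 1: u0 ∈ [-43/273, 1/21)
j=3 picked index 3: u0 ∈ [-2/21, 37/273)
j=4 picked index 4: u0 ∈ [-2/273, 2/21)
j=5 picked index 5: u0 ∈ [-1/21, 12/91)
j=6 picked index 6: u0 ∈ [-1/91, 1/7)
intersection: [0, 1/21)

0 1/21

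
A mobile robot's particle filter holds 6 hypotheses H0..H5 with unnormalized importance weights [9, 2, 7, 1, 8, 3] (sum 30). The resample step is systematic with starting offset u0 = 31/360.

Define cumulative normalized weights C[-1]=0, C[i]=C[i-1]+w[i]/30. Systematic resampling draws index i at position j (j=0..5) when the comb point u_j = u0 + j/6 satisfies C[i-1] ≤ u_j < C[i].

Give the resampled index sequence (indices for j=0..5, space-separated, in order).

0 0 2 2 4 5

C = [3/10, 11/30, 3/5, 19/30, 9/10, 1]
j=0: u_0=31/360 ∈ [0, 3/10) → index 0
j=1: u_1=91/360 ∈ [0, 3/10) → index 0
j=2: u_2=151/360 ∈ [11/30, 3/5) → index 2
j=3: u_3=211/360 ∈ [11/30, 3/5) → index 2
j=4: u_4=271/360 ∈ [19/30, 9/10) → index 4
j=5: u_5=331/360 ∈ [9/10, 1) → index 5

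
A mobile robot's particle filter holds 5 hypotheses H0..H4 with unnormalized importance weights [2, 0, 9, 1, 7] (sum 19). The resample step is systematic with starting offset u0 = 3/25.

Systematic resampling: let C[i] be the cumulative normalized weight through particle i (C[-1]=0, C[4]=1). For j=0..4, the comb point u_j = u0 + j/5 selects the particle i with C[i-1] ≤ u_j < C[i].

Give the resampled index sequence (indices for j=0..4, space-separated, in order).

C = [2/19, 2/19, 11/19, 12/19, 1]
j=0: u_0=3/25 ∈ [2/19, 11/19) → index 2
j=1: u_1=8/25 ∈ [2/19, 11/19) → index 2
j=2: u_2=13/25 ∈ [2/19, 11/19) → index 2
j=3: u_3=18/25 ∈ [12/19, 1) → index 4
j=4: u_4=23/25 ∈ [12/19, 1) → index 4

2 2 2 4 4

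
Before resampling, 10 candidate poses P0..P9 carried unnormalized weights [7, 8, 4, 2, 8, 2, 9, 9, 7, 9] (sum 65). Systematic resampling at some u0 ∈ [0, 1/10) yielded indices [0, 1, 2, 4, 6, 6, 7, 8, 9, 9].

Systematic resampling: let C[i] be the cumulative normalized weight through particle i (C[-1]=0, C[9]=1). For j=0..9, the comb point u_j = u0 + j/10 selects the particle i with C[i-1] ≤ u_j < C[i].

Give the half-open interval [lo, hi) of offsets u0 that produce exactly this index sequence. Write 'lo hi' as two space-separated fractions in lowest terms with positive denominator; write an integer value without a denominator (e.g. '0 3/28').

C = [7/65, 3/13, 19/65, 21/65, 29/65, 31/65, 8/13, 49/65, 56/65, 1]
j=0 picked index 0: u0 ∈ [0, 7/65)
j=1 picked index 1: u0 ∈ [1/130, 17/130)
j=2 picked index 2: u0 ∈ [2/65, 6/65)
j=3 picked index 4: u0 ∈ [3/130, 19/130)
j=4 picked index 6: u0 ∈ [1/13, 14/65)
j=5 picked index 6: u0 ∈ [-3/130, 3/26)
j=6 picked index 7: u0 ∈ [1/65, 2/13)
j=7 picked index 8: u0 ∈ [7/130, 21/130)
j=8 picked index 9: u0 ∈ [4/65, 1/5)
j=9 picked index 9: u0 ∈ [-1/26, 1/10)
intersection: [1/13, 6/65)

1/13 6/65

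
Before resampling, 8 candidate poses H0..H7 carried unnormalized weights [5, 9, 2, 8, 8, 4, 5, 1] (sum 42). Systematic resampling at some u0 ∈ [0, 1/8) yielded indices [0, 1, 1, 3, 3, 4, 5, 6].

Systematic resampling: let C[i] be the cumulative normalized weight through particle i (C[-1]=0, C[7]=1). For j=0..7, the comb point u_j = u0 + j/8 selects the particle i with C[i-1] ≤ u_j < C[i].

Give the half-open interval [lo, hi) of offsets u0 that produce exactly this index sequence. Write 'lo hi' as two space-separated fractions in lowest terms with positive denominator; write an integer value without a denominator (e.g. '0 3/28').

1/84 1/14

C = [5/42, 1/3, 8/21, 4/7, 16/21, 6/7, 41/42, 1]
j=0 picked index 0: u0 ∈ [0, 5/42)
j=1 picked index 1: u0 ∈ [-1/168, 5/24)
j=2 picked index 1: u0 ∈ [-11/84, 1/12)
j=3 picked index 3: u0 ∈ [1/168, 11/56)
j=4 picked index 3: u0 ∈ [-5/42, 1/14)
j=5 picked index 4: u0 ∈ [-3/56, 23/168)
j=6 picked index 5: u0 ∈ [1/84, 3/28)
j=7 picked index 6: u0 ∈ [-1/56, 17/168)
intersection: [1/84, 1/14)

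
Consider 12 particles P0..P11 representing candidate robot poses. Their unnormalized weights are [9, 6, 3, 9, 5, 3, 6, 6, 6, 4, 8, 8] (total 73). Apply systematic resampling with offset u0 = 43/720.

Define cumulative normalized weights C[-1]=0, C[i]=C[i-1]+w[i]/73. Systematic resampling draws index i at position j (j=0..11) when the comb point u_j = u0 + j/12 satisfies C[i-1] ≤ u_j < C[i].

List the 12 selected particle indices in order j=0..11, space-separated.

C = [9/73, 15/73, 18/73, 27/73, 32/73, 35/73, 41/73, 47/73, 53/73, 57/73, 65/73, 1]
j=0: u_0=43/720 ∈ [0, 9/73) → index 0
j=1: u_1=103/720 ∈ [9/73, 15/73) → index 1
j=2: u_2=163/720 ∈ [15/73, 18/73) → index 2
j=3: u_3=223/720 ∈ [18/73, 27/73) → index 3
j=4: u_4=283/720 ∈ [27/73, 32/73) → index 4
j=5: u_5=343/720 ∈ [32/73, 35/73) → index 5
j=6: u_6=403/720 ∈ [35/73, 41/73) → index 6
j=7: u_7=463/720 ∈ [41/73, 47/73) → index 7
j=8: u_8=523/720 ∈ [53/73, 57/73) → index 9
j=9: u_9=583/720 ∈ [57/73, 65/73) → index 10
j=10: u_10=643/720 ∈ [65/73, 1) → index 11
j=11: u_11=703/720 ∈ [65/73, 1) → index 11

0 1 2 3 4 5 6 7 9 10 11 11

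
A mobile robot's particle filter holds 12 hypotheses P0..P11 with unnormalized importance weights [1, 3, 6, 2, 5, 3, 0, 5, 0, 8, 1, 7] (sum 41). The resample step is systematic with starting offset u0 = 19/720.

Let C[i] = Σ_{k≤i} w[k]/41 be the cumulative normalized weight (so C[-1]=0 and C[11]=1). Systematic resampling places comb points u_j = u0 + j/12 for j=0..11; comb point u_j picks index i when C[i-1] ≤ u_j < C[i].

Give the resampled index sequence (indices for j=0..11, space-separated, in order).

1 2 2 3 4 5 7 7 9 9 11 11

C = [1/41, 4/41, 10/41, 12/41, 17/41, 20/41, 20/41, 25/41, 25/41, 33/41, 34/41, 1]
j=0: u_0=19/720 ∈ [1/41, 4/41) → index 1
j=1: u_1=79/720 ∈ [4/41, 10/41) → index 2
j=2: u_2=139/720 ∈ [4/41, 10/41) → index 2
j=3: u_3=199/720 ∈ [10/41, 12/41) → index 3
j=4: u_4=259/720 ∈ [12/41, 17/41) → index 4
j=5: u_5=319/720 ∈ [17/41, 20/41) → index 5
j=6: u_6=379/720 ∈ [20/41, 25/41) → index 7
j=7: u_7=439/720 ∈ [20/41, 25/41) → index 7
j=8: u_8=499/720 ∈ [25/41, 33/41) → index 9
j=9: u_9=559/720 ∈ [25/41, 33/41) → index 9
j=10: u_10=619/720 ∈ [34/41, 1) → index 11
j=11: u_11=679/720 ∈ [34/41, 1) → index 11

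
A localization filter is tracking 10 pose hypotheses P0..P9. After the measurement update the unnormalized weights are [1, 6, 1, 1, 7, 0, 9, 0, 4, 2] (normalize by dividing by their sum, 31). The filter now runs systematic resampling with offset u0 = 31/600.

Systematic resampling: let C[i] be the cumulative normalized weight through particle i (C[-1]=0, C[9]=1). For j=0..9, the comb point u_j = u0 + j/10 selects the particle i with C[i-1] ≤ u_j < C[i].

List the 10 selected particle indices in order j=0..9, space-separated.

1 1 2 4 4 6 6 6 8 9

C = [1/31, 7/31, 8/31, 9/31, 16/31, 16/31, 25/31, 25/31, 29/31, 1]
j=0: u_0=31/600 ∈ [1/31, 7/31) → index 1
j=1: u_1=91/600 ∈ [1/31, 7/31) → index 1
j=2: u_2=151/600 ∈ [7/31, 8/31) → index 2
j=3: u_3=211/600 ∈ [9/31, 16/31) → index 4
j=4: u_4=271/600 ∈ [9/31, 16/31) → index 4
j=5: u_5=331/600 ∈ [16/31, 25/31) → index 6
j=6: u_6=391/600 ∈ [16/31, 25/31) → index 6
j=7: u_7=451/600 ∈ [16/31, 25/31) → index 6
j=8: u_8=511/600 ∈ [25/31, 29/31) → index 8
j=9: u_9=571/600 ∈ [29/31, 1) → index 9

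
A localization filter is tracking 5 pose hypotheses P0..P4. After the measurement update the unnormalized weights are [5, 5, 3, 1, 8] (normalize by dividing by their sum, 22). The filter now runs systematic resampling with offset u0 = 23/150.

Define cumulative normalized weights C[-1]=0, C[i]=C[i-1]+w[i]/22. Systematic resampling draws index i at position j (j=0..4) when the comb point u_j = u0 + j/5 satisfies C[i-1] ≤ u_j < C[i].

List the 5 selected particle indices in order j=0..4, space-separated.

0 1 2 4 4

C = [5/22, 5/11, 13/22, 7/11, 1]
j=0: u_0=23/150 ∈ [0, 5/22) → index 0
j=1: u_1=53/150 ∈ [5/22, 5/11) → index 1
j=2: u_2=83/150 ∈ [5/11, 13/22) → index 2
j=3: u_3=113/150 ∈ [7/11, 1) → index 4
j=4: u_4=143/150 ∈ [7/11, 1) → index 4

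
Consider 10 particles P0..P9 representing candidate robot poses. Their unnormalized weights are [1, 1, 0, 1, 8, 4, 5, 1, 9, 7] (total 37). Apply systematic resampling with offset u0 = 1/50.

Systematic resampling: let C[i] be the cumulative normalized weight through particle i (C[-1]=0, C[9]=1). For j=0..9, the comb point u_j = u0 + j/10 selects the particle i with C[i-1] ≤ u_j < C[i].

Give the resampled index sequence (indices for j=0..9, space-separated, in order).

C = [1/37, 2/37, 2/37, 3/37, 11/37, 15/37, 20/37, 21/37, 30/37, 1]
j=0: u_0=1/50 ∈ [0, 1/37) → index 0
j=1: u_1=3/25 ∈ [3/37, 11/37) → index 4
j=2: u_2=11/50 ∈ [3/37, 11/37) → index 4
j=3: u_3=8/25 ∈ [11/37, 15/37) → index 5
j=4: u_4=21/50 ∈ [15/37, 20/37) → index 6
j=5: u_5=13/25 ∈ [15/37, 20/37) → index 6
j=6: u_6=31/50 ∈ [21/37, 30/37) → index 8
j=7: u_7=18/25 ∈ [21/37, 30/37) → index 8
j=8: u_8=41/50 ∈ [30/37, 1) → index 9
j=9: u_9=23/25 ∈ [30/37, 1) → index 9

0 4 4 5 6 6 8 8 9 9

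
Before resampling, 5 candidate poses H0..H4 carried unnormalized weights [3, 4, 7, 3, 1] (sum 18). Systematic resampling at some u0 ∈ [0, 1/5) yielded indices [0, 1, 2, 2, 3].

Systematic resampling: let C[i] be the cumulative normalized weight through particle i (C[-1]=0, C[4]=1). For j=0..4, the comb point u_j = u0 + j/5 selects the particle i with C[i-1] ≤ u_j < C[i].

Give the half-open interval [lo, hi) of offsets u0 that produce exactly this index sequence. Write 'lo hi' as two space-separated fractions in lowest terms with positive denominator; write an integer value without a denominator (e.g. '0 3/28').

C = [1/6, 7/18, 7/9, 17/18, 1]
j=0 picked index 0: u0 ∈ [0, 1/6)
j=1 picked index 1: u0 ∈ [-1/30, 17/90)
j=2 picked index 2: u0 ∈ [-1/90, 17/45)
j=3 picked index 2: u0 ∈ [-19/90, 8/45)
j=4 picked index 3: u0 ∈ [-1/45, 13/90)
intersection: [0, 13/90)

0 13/90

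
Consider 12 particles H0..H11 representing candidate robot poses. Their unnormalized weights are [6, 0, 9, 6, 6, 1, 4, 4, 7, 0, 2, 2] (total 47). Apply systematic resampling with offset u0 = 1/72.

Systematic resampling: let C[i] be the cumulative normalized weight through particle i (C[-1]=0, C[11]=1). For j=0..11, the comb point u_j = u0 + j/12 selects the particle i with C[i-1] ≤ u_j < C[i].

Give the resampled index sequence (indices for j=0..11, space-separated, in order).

C = [6/47, 6/47, 15/47, 21/47, 27/47, 28/47, 32/47, 36/47, 43/47, 43/47, 45/47, 1]
j=0: u_0=1/72 ∈ [0, 6/47) → index 0
j=1: u_1=7/72 ∈ [0, 6/47) → index 0
j=2: u_2=13/72 ∈ [6/47, 15/47) → index 2
j=3: u_3=19/72 ∈ [6/47, 15/47) → index 2
j=4: u_4=25/72 ∈ [15/47, 21/47) → index 3
j=5: u_5=31/72 ∈ [15/47, 21/47) → index 3
j=6: u_6=37/72 ∈ [21/47, 27/47) → index 4
j=7: u_7=43/72 ∈ [28/47, 32/47) → index 6
j=8: u_8=49/72 ∈ [28/47, 32/47) → index 6
j=9: u_9=55/72 ∈ [32/47, 36/47) → index 7
j=10: u_10=61/72 ∈ [36/47, 43/47) → index 8
j=11: u_11=67/72 ∈ [43/47, 45/47) → index 10

0 0 2 2 3 3 4 6 6 7 8 10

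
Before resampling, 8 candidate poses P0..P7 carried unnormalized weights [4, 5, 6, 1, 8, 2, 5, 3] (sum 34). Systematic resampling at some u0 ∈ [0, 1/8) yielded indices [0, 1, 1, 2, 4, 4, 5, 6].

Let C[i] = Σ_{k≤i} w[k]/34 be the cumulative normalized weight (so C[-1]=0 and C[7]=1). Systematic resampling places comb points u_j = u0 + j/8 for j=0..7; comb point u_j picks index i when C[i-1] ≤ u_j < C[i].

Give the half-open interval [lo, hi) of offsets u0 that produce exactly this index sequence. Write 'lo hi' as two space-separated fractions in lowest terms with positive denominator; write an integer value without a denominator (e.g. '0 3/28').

0 1/68

C = [2/17, 9/34, 15/34, 8/17, 12/17, 13/17, 31/34, 1]
j=0 picked index 0: u0 ∈ [0, 2/17)
j=1 picked index 1: u0 ∈ [-1/136, 19/136)
j=2 picked index 1: u0 ∈ [-9/68, 1/68)
j=3 picked index 2: u0 ∈ [-15/136, 9/136)
j=4 picked index 4: u0 ∈ [-1/34, 7/34)
j=5 picked index 4: u0 ∈ [-21/136, 11/136)
j=6 picked index 5: u0 ∈ [-3/68, 1/68)
j=7 picked index 6: u0 ∈ [-15/136, 5/136)
intersection: [0, 1/68)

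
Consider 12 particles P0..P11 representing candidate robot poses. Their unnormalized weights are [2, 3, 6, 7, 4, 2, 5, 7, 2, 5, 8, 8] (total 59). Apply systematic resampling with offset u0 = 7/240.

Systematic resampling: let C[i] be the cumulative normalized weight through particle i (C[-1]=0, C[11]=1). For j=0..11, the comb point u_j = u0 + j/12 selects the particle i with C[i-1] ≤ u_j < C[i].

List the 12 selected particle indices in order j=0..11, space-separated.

0 2 3 3 4 6 7 8 9 10 10 11

C = [2/59, 5/59, 11/59, 18/59, 22/59, 24/59, 29/59, 36/59, 38/59, 43/59, 51/59, 1]
j=0: u_0=7/240 ∈ [0, 2/59) → index 0
j=1: u_1=9/80 ∈ [5/59, 11/59) → index 2
j=2: u_2=47/240 ∈ [11/59, 18/59) → index 3
j=3: u_3=67/240 ∈ [11/59, 18/59) → index 3
j=4: u_4=29/80 ∈ [18/59, 22/59) → index 4
j=5: u_5=107/240 ∈ [24/59, 29/59) → index 6
j=6: u_6=127/240 ∈ [29/59, 36/59) → index 7
j=7: u_7=49/80 ∈ [36/59, 38/59) → index 8
j=8: u_8=167/240 ∈ [38/59, 43/59) → index 9
j=9: u_9=187/240 ∈ [43/59, 51/59) → index 10
j=10: u_10=69/80 ∈ [43/59, 51/59) → index 10
j=11: u_11=227/240 ∈ [51/59, 1) → index 11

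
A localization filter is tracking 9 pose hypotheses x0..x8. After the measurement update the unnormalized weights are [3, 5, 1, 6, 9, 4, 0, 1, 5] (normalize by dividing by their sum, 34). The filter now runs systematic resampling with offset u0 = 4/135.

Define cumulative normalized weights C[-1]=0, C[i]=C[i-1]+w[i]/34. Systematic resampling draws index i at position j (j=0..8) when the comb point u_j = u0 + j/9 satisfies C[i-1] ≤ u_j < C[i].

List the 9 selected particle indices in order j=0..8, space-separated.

0 1 2 3 4 4 4 5 8

C = [3/34, 4/17, 9/34, 15/34, 12/17, 14/17, 14/17, 29/34, 1]
j=0: u_0=4/135 ∈ [0, 3/34) → index 0
j=1: u_1=19/135 ∈ [3/34, 4/17) → index 1
j=2: u_2=34/135 ∈ [4/17, 9/34) → index 2
j=3: u_3=49/135 ∈ [9/34, 15/34) → index 3
j=4: u_4=64/135 ∈ [15/34, 12/17) → index 4
j=5: u_5=79/135 ∈ [15/34, 12/17) → index 4
j=6: u_6=94/135 ∈ [15/34, 12/17) → index 4
j=7: u_7=109/135 ∈ [12/17, 14/17) → index 5
j=8: u_8=124/135 ∈ [29/34, 1) → index 8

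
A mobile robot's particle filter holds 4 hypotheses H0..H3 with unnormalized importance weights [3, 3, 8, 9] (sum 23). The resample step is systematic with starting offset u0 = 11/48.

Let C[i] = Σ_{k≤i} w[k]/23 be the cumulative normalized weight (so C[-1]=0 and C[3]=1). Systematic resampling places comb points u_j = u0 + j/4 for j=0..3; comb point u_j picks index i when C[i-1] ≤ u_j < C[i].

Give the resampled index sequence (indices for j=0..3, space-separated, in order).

C = [3/23, 6/23, 14/23, 1]
j=0: u_0=11/48 ∈ [3/23, 6/23) → index 1
j=1: u_1=23/48 ∈ [6/23, 14/23) → index 2
j=2: u_2=35/48 ∈ [14/23, 1) → index 3
j=3: u_3=47/48 ∈ [14/23, 1) → index 3

1 2 3 3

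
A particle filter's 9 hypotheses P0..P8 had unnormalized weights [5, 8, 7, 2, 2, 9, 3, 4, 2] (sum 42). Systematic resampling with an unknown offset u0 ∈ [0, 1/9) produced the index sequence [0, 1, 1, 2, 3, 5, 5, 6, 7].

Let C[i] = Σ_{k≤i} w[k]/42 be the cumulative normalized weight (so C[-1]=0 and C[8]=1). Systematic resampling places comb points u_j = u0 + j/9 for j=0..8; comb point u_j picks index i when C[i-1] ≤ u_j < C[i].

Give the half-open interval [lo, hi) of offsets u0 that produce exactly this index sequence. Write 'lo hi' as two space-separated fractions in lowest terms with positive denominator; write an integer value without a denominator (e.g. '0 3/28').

C = [5/42, 13/42, 10/21, 11/21, 4/7, 11/14, 6/7, 20/21, 1]
j=0 picked index 0: u0 ∈ [0, 5/42)
j=1 picked index 1: u0 ∈ [1/126, 25/126)
j=2 picked index 1: u0 ∈ [-13/126, 11/126)
j=3 picked index 2: u0 ∈ [-1/42, 1/7)
j=4 picked index 3: u0 ∈ [2/63, 5/63)
j=5 picked index 5: u0 ∈ [1/63, 29/126)
j=6 picked index 5: u0 ∈ [-2/21, 5/42)
j=7 picked index 6: u0 ∈ [1/126, 5/63)
j=8 picked index 7: u0 ∈ [-2/63, 4/63)
intersection: [2/63, 4/63)

2/63 4/63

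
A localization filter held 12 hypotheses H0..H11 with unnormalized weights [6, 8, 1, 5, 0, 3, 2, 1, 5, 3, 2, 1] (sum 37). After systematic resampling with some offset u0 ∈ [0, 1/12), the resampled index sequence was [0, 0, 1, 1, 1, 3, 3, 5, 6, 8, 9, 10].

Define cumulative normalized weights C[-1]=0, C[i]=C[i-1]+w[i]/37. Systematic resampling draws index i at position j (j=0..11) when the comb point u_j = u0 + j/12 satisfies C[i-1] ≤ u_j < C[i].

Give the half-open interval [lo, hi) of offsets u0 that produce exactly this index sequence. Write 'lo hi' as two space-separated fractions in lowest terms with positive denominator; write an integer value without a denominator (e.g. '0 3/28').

1/222 1/111

C = [6/37, 14/37, 15/37, 20/37, 20/37, 23/37, 25/37, 26/37, 31/37, 34/37, 36/37, 1]
j=0 picked index 0: u0 ∈ [0, 6/37)
j=1 picked index 0: u0 ∈ [-1/12, 35/444)
j=2 picked index 1: u0 ∈ [-1/222, 47/222)
j=3 picked index 1: u0 ∈ [-13/148, 19/148)
j=4 picked index 1: u0 ∈ [-19/111, 5/111)
j=5 picked index 3: u0 ∈ [-5/444, 55/444)
j=6 picked index 3: u0 ∈ [-7/74, 3/74)
j=7 picked index 5: u0 ∈ [-19/444, 17/444)
j=8 picked index 6: u0 ∈ [-5/111, 1/111)
j=9 picked index 8: u0 ∈ [-7/148, 13/148)
j=10 picked index 9: u0 ∈ [1/222, 19/222)
j=11 picked index 10: u0 ∈ [1/444, 25/444)
intersection: [1/222, 1/111)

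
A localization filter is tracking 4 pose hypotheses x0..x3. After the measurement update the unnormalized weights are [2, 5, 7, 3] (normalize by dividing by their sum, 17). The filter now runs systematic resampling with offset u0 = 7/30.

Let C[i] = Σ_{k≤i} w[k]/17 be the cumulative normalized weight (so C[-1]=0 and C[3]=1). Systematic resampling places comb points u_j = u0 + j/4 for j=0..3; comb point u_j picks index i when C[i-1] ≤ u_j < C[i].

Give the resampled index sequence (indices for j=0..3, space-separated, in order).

C = [2/17, 7/17, 14/17, 1]
j=0: u_0=7/30 ∈ [2/17, 7/17) → index 1
j=1: u_1=29/60 ∈ [7/17, 14/17) → index 2
j=2: u_2=11/15 ∈ [7/17, 14/17) → index 2
j=3: u_3=59/60 ∈ [14/17, 1) → index 3

1 2 2 3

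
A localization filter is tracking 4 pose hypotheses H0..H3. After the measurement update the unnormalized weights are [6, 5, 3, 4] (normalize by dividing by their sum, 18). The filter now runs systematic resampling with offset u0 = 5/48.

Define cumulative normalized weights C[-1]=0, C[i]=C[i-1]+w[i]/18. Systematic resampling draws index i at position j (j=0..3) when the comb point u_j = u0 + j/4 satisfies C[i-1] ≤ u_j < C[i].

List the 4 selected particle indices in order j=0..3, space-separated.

0 1 1 3

C = [1/3, 11/18, 7/9, 1]
j=0: u_0=5/48 ∈ [0, 1/3) → index 0
j=1: u_1=17/48 ∈ [1/3, 11/18) → index 1
j=2: u_2=29/48 ∈ [1/3, 11/18) → index 1
j=3: u_3=41/48 ∈ [7/9, 1) → index 3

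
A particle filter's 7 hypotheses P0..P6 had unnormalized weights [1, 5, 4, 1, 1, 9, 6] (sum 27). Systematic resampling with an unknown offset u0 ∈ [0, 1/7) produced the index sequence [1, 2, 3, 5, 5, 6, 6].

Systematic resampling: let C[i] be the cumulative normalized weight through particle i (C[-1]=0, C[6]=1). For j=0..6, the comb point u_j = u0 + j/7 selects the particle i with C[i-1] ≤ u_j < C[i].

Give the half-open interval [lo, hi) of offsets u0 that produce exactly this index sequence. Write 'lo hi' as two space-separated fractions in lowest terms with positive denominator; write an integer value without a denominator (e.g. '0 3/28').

C = [1/27, 2/9, 10/27, 11/27, 4/9, 7/9, 1]
j=0 picked index 1: u0 ∈ [1/27, 2/9)
j=1 picked index 2: u0 ∈ [5/63, 43/189)
j=2 picked index 3: u0 ∈ [16/189, 23/189)
j=3 picked index 5: u0 ∈ [1/63, 22/63)
j=4 picked index 5: u0 ∈ [-8/63, 13/63)
j=5 picked index 6: u0 ∈ [4/63, 2/7)
j=6 picked index 6: u0 ∈ [-5/63, 1/7)
intersection: [16/189, 23/189)

16/189 23/189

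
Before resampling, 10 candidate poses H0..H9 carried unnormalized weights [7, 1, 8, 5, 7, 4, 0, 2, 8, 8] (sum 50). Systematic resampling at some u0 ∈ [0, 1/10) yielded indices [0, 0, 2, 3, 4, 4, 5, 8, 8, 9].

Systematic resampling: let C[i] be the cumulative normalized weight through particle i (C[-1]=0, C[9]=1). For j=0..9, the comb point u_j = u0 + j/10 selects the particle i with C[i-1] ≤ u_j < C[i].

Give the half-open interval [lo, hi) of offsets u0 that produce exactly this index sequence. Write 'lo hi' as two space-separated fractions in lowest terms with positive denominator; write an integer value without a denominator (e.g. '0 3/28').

C = [7/50, 4/25, 8/25, 21/50, 14/25, 16/25, 16/25, 17/25, 21/25, 1]
j=0 picked index 0: u0 ∈ [0, 7/50)
j=1 picked index 0: u0 ∈ [-1/10, 1/25)
j=2 picked index 2: u0 ∈ [-1/25, 3/25)
j=3 picked index 3: u0 ∈ [1/50, 3/25)
j=4 picked index 4: u0 ∈ [1/50, 4/25)
j=5 picked index 4: u0 ∈ [-2/25, 3/50)
j=6 picked index 5: u0 ∈ [-1/25, 1/25)
j=7 picked index 8: u0 ∈ [-1/50, 7/50)
j=8 picked index 8: u0 ∈ [-3/25, 1/25)
j=9 picked index 9: u0 ∈ [-3/50, 1/10)
intersection: [1/50, 1/25)

1/50 1/25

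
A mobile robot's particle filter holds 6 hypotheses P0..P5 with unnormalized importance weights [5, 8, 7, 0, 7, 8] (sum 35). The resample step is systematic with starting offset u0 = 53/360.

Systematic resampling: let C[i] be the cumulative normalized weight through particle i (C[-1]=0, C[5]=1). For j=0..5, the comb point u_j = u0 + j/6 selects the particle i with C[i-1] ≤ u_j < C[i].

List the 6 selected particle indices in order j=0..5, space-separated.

C = [1/7, 13/35, 4/7, 4/7, 27/35, 1]
j=0: u_0=53/360 ∈ [1/7, 13/35) → index 1
j=1: u_1=113/360 ∈ [1/7, 13/35) → index 1
j=2: u_2=173/360 ∈ [13/35, 4/7) → index 2
j=3: u_3=233/360 ∈ [4/7, 27/35) → index 4
j=4: u_4=293/360 ∈ [27/35, 1) → index 5
j=5: u_5=353/360 ∈ [27/35, 1) → index 5

1 1 2 4 5 5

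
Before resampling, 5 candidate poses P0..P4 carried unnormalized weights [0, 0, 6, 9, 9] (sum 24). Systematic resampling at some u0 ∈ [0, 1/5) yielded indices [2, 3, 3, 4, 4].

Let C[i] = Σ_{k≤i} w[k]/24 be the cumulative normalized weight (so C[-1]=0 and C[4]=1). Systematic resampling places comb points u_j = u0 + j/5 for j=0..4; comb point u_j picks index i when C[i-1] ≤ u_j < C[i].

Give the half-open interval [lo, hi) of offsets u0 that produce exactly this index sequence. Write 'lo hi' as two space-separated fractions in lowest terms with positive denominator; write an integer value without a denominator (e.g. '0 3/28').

C = [0, 0, 1/4, 5/8, 1]
j=0 picked index 2: u0 ∈ [0, 1/4)
j=1 picked index 3: u0 ∈ [1/20, 17/40)
j=2 picked index 3: u0 ∈ [-3/20, 9/40)
j=3 picked index 4: u0 ∈ [1/40, 2/5)
j=4 picked index 4: u0 ∈ [-7/40, 1/5)
intersection: [1/20, 1/5)

1/20 1/5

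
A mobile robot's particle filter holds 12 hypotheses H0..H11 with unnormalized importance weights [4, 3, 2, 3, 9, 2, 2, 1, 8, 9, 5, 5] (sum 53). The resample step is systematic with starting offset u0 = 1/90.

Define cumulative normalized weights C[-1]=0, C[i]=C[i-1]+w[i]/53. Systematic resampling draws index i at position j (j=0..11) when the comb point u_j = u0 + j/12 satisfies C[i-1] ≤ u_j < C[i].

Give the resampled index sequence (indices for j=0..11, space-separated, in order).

C = [4/53, 7/53, 9/53, 12/53, 21/53, 23/53, 25/53, 26/53, 34/53, 43/53, 48/53, 1]
j=0: u_0=1/90 ∈ [0, 4/53) → index 0
j=1: u_1=17/180 ∈ [4/53, 7/53) → index 1
j=2: u_2=8/45 ∈ [9/53, 12/53) → index 3
j=3: u_3=47/180 ∈ [12/53, 21/53) → index 4
j=4: u_4=31/90 ∈ [12/53, 21/53) → index 4
j=5: u_5=77/180 ∈ [21/53, 23/53) → index 5
j=6: u_6=23/45 ∈ [26/53, 34/53) → index 8
j=7: u_7=107/180 ∈ [26/53, 34/53) → index 8
j=8: u_8=61/90 ∈ [34/53, 43/53) → index 9
j=9: u_9=137/180 ∈ [34/53, 43/53) → index 9
j=10: u_10=38/45 ∈ [43/53, 48/53) → index 10
j=11: u_11=167/180 ∈ [48/53, 1) → index 11

0 1 3 4 4 5 8 8 9 9 10 11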